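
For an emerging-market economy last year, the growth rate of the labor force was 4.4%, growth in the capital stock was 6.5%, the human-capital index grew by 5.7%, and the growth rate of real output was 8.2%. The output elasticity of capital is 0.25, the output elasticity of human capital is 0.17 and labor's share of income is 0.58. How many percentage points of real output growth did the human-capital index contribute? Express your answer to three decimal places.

0.969

Contribution = share × growth = 0.17 × 5.7 = 0.969 pp.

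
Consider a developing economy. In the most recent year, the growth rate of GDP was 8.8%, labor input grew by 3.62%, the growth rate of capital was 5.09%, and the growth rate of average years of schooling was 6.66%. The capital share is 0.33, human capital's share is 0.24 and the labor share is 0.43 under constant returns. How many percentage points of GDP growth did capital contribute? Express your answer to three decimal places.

Contribution = share × growth = 0.33 × 5.09 = 1.6797 pp.

1.680 percentage points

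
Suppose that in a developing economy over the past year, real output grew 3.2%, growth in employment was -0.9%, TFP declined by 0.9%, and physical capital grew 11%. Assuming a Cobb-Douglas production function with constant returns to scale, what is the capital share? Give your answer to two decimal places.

gY = gA + α·gK + (1−α)·gL, so gY − gA − gL = α(gK − gL).
3.2 + 0.9 + 0.9 = α × (11 − (-0.9)).
5 = 11.9 α, so α = 0.4202.

α = 0.42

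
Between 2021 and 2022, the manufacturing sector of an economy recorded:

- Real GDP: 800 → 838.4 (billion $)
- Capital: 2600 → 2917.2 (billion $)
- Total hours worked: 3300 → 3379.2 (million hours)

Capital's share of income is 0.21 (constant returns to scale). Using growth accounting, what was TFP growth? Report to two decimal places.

Real GDP growth = (838.4 − 800) / 800 = 4.8%.
Capital growth = (2917.2 − 2600) / 2600 = 12.2%.
Total hours worked growth = (3379.2 − 3300) / 3300 = 2.4%.
Labor's share = 1 − 0.21 = 0.79.
Capital: 0.21 × 12.2 = 2.562 pp.
Total hours worked: 0.79 × 2.4 = 1.896 pp.
TFP growth = 4.8 − 4.458 = 0.342%.

TFP grew 0.34%.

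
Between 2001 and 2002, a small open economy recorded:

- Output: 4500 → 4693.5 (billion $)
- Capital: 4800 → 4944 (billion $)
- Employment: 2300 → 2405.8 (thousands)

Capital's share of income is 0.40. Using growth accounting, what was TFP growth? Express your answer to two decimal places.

Output growth = (4693.5 − 4500) / 4500 = 4.3%.
Capital growth = (4944 − 4800) / 4800 = 3%.
Employment growth = (2405.8 − 2300) / 2300 = 4.6%.
Labor's share = 1 − 0.4 = 0.6.
Capital: 0.4 × 3 = 1.2 pp.
Employment: 0.6 × 4.6 = 2.76 pp.
TFP growth = 4.3 − 3.96 = 0.34%.

0.34%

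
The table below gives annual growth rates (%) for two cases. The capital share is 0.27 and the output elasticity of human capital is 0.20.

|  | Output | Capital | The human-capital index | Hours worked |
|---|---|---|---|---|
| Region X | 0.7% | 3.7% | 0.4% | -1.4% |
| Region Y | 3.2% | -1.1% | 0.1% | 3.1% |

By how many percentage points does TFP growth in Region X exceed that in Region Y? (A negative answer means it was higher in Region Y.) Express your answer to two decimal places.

Labor's share = 1 − 0.27 − 0.2 = 0.53.
Region X: TFP = 0.7 − 0.999 − 0.08 + 0.742 = 0.363%.
Region Y: TFP = 3.2 + 0.297 − 0.02 − 1.643 = 1.834%.
Difference = 0.363 − (1.834) = -1.471 pp.

-1.47 percentage points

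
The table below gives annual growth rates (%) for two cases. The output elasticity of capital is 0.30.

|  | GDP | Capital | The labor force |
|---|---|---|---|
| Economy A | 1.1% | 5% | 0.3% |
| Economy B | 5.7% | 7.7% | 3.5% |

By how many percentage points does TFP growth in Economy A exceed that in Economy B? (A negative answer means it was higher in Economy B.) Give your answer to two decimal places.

-1.55 percentage points

Labor's share = 1 − 0.3 = 0.7.
Economy A: TFP = 1.1 − 1.5 − 0.21 = -0.61%.
Economy B: TFP = 5.7 − 2.31 − 2.45 = 0.94%.
Difference = -0.61 − (0.94) = -1.55 pp.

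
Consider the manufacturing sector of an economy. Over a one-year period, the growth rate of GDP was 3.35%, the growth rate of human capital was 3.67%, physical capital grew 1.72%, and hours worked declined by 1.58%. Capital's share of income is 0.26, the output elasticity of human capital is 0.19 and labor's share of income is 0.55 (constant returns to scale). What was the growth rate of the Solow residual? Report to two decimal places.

The Solow residual grew 3.07%.

Labor's share = 1 − 0.26 − 0.19 = 0.55.
Physical capital: 0.26 × 1.72 = 0.4472 pp.
Human capital: 0.19 × 3.67 = 0.6973 pp.
Hours worked: 0.55 × (-1.58) = -0.869 pp.
TFP growth = 3.35 − 0.2755 = 3.0745%.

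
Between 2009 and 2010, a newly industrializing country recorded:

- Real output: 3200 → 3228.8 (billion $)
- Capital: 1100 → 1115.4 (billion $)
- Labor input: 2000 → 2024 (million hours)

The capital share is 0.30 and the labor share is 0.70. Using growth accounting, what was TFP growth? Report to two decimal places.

-0.36%

Real output growth = (3228.8 − 3200) / 3200 = 0.9%.
Capital growth = (1115.4 − 1100) / 1100 = 1.4%.
Labor input growth = (2024 − 2000) / 2000 = 1.2%.
Labor's share = 1 − 0.3 = 0.7.
Capital: 0.3 × 1.4 = 0.42 pp.
Labor input: 0.7 × 1.2 = 0.84 pp.
TFP growth = 0.9 − 1.26 = -0.36%.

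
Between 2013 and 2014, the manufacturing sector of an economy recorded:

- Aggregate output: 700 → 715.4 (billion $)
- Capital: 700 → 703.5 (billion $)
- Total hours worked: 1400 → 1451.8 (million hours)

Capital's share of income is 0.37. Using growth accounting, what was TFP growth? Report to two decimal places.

-0.32%

Aggregate output growth = (715.4 − 700) / 700 = 2.2%.
Capital growth = (703.5 − 700) / 700 = 0.5%.
Total hours worked growth = (1451.8 − 1400) / 1400 = 3.7%.
Labor's share = 1 − 0.37 = 0.63.
Capital: 0.37 × 0.5 = 0.185 pp.
Total hours worked: 0.63 × 3.7 = 2.331 pp.
TFP growth = 2.2 − 2.516 = -0.316%.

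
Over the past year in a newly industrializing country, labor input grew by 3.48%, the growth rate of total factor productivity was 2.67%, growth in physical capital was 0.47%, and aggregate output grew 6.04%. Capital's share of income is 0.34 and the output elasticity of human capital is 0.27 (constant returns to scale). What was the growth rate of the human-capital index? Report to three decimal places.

Labor's share = 1 − 0.34 − 0.27 = 0.39.
gY = gA + 0.34×0.47 + 0.39×3.48 + 0.27×g.
0.27×g = 6.04 − 2.67 − 1.517 = 1.853.
g = 1.853 / 0.27 = 6.86296%.

6.863%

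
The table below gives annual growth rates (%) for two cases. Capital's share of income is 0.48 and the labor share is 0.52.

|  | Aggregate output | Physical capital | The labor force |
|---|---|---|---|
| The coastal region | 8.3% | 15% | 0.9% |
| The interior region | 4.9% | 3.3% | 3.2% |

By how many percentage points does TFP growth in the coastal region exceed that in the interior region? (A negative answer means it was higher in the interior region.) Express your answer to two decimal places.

-1.02 percentage points

Labor's share = 1 − 0.48 = 0.52.
The coastal region: TFP = 8.3 − 7.2 − 0.468 = 0.632%.
The interior region: TFP = 4.9 − 1.584 − 1.664 = 1.652%.
Difference = 0.632 − (1.652) = -1.02 pp.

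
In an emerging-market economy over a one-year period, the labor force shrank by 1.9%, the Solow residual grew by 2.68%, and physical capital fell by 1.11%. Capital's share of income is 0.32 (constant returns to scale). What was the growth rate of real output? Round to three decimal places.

1.033%

Labor's share = 1 − 0.32 = 0.68.
Physical capital: 0.32 × (-1.11) = -0.3552 pp.
The labor force: 0.68 × (-1.9) = -1.292 pp.
Output growth = 2.68 + (-1.6472) = 1.0328%.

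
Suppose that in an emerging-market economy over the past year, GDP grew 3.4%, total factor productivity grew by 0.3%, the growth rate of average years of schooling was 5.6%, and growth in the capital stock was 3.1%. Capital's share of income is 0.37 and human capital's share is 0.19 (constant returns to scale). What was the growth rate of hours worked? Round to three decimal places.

Hours worked growth was 2.020%.

Labor's share = 1 − 0.37 − 0.19 = 0.44.
gY = gA + 0.37×3.1 + 0.19×5.6 + 0.44×g.
0.44×g = 3.4 − 0.3 − 2.211 = 0.889.
g = 0.889 / 0.44 = 2.02045%.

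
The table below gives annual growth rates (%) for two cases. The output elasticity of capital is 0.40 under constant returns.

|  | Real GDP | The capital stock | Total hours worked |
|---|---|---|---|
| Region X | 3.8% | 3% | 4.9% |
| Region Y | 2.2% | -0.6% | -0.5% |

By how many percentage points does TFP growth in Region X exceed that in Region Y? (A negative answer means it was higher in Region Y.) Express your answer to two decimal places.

Labor's share = 1 − 0.4 = 0.6.
Region X: TFP = 3.8 − 1.2 − 2.94 = -0.34%.
Region Y: TFP = 2.2 + 0.24 + 0.3 = 2.74%.
Difference = -0.34 − (2.74) = -3.08 pp.

-3.08 percentage points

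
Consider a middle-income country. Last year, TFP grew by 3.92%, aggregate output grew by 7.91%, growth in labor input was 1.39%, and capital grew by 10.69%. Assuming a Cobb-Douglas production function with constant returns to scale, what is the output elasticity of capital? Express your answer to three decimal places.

α = 0.280

gY = gA + α·gK + (1−α)·gL, so gY − gA − gL = α(gK − gL).
7.91 − 3.92 − 1.39 = α × (10.69 − 1.39).
2.6 = 9.3 α, so α = 0.27957.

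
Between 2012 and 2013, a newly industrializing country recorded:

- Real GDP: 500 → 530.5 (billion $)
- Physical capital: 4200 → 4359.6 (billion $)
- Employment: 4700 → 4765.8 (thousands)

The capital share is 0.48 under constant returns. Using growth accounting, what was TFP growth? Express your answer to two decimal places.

3.55%

Real GDP growth = (530.5 − 500) / 500 = 6.1%.
Physical capital growth = (4359.6 − 4200) / 4200 = 3.8%.
Employment growth = (4765.8 − 4700) / 4700 = 1.4%.
Labor's share = 1 − 0.48 = 0.52.
Physical capital: 0.48 × 3.8 = 1.824 pp.
Employment: 0.52 × 1.4 = 0.728 pp.
TFP growth = 6.1 − 2.552 = 3.548%.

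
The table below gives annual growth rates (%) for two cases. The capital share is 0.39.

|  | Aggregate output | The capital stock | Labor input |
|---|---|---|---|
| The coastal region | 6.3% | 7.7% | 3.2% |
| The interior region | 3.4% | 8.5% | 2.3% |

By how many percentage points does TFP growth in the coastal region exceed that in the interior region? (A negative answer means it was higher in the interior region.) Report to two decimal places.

2.66 percentage points

Labor's share = 1 − 0.39 = 0.61.
The coastal region: TFP = 6.3 − 3.003 − 1.952 = 1.345%.
The interior region: TFP = 3.4 − 3.315 − 1.403 = -1.318%.
Difference = 1.345 − (-1.318) = 2.663 pp.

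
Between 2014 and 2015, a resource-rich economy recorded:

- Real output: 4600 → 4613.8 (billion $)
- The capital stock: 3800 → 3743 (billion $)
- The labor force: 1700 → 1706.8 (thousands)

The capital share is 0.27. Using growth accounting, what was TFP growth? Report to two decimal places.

Real output growth = (4613.8 − 4600) / 4600 = 0.3%.
The capital stock growth = (3743 − 3800) / 3800 = -1.5%.
The labor force growth = (1706.8 − 1700) / 1700 = 0.4%.
Labor's share = 1 − 0.27 = 0.73.
The capital stock: 0.27 × (-1.5) = -0.405 pp.
The labor force: 0.73 × 0.4 = 0.292 pp.
TFP growth = 0.3 + 0.113 = 0.413%.

0.41%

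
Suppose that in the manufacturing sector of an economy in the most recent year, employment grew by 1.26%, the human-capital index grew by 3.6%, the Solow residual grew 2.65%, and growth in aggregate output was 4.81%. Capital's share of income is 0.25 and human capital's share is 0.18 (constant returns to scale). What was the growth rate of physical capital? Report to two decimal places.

Labor's share = 1 − 0.25 − 0.18 = 0.57.
gY = gA + 0.18×3.6 + 0.57×1.26 + 0.25×g.
0.25×g = 4.81 − 2.65 − 1.3662 = 0.7938.
g = 0.7938 / 0.25 = 3.1752%.

Physical capital grew 3.18%.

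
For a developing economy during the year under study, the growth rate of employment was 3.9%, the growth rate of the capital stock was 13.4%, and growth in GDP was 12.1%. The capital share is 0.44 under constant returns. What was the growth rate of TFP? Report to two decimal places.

Labor's share = 1 − 0.44 = 0.56.
The capital stock: 0.44 × 13.4 = 5.896 pp.
Employment: 0.56 × 3.9 = 2.184 pp.
TFP growth = 12.1 − 8.08 = 4.02%.

4.02%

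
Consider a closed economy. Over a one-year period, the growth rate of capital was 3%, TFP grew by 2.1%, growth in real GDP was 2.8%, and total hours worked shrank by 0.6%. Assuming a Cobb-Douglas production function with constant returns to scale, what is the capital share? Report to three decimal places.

0.361

gY = gA + α·gK + (1−α)·gL, so gY − gA − gL = α(gK − gL).
2.8 − 2.1 + 0.6 = α × (3 − (-0.6)).
1.3 = 3.6 α, so α = 0.36111.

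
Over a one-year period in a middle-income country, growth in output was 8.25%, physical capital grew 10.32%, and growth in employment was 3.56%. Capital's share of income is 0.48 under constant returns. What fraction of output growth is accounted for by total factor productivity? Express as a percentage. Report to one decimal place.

Total factor productivity accounted for 17.5% of growth.

Labor's share = 1 − 0.48 = 0.52.
Physical capital: 0.48 × 10.32 = 4.9536 pp.
Employment: 0.52 × 3.56 = 1.8512 pp.
TFP growth = 8.25 − 6.8048 = 1.4452%.
TFP share of growth = 1.4452 / 8.25 × 100 = 17.518%.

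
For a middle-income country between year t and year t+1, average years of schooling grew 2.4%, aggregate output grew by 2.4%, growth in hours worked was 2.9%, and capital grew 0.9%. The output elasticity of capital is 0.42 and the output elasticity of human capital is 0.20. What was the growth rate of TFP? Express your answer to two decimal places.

Labor's share = 1 − 0.42 − 0.2 = 0.38.
Capital: 0.42 × 0.9 = 0.378 pp.
Average years of schooling: 0.2 × 2.4 = 0.48 pp.
Hours worked: 0.38 × 2.9 = 1.102 pp.
TFP growth = 2.4 − 1.96 = 0.44%.

0.44%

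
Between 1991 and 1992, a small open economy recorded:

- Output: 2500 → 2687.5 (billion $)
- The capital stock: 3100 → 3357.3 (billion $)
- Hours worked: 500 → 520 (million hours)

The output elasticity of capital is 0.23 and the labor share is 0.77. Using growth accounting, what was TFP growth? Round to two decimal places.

2.51%

Output growth = (2687.5 − 2500) / 2500 = 7.5%.
The capital stock growth = (3357.3 − 3100) / 3100 = 8.3%.
Hours worked growth = (520 − 500) / 500 = 4%.
Labor's share = 1 − 0.23 = 0.77.
The capital stock: 0.23 × 8.3 = 1.909 pp.
Hours worked: 0.77 × 4 = 3.08 pp.
TFP growth = 7.5 − 4.989 = 2.511%.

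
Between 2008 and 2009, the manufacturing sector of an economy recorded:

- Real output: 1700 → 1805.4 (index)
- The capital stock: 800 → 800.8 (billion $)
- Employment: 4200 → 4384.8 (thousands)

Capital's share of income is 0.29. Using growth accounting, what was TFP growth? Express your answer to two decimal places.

Real output growth = (1805.4 − 1700) / 1700 = 6.2%.
The capital stock growth = (800.8 − 800) / 800 = 0.1%.
Employment growth = (4384.8 − 4200) / 4200 = 4.4%.
Labor's share = 1 − 0.29 = 0.71.
The capital stock: 0.29 × 0.1 = 0.029 pp.
Employment: 0.71 × 4.4 = 3.124 pp.
TFP growth = 6.2 − 3.153 = 3.047%.

TFP grew 3.05%.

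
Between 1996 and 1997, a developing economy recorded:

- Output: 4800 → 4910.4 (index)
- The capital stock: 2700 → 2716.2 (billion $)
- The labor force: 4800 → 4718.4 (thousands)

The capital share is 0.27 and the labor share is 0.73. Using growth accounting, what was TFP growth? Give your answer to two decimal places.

TFP grew 3.38%.

Output growth = (4910.4 − 4800) / 4800 = 2.3%.
The capital stock growth = (2716.2 − 2700) / 2700 = 0.6%.
The labor force growth = (4718.4 − 4800) / 4800 = -1.7%.
Labor's share = 1 − 0.27 = 0.73.
The capital stock: 0.27 × 0.6 = 0.162 pp.
The labor force: 0.73 × (-1.7) = -1.241 pp.
TFP growth = 2.3 + 1.079 = 3.379%.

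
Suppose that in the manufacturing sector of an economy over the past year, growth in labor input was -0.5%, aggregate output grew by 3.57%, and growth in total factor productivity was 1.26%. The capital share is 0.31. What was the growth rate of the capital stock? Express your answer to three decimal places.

Labor's share = 1 − 0.31 = 0.69.
gY = gA + 0.69×(-0.5) + 0.31×g.
0.31×g = 3.57 − 1.26 + 0.345 = 2.655.
g = 2.655 / 0.31 = 8.56452%.

8.565%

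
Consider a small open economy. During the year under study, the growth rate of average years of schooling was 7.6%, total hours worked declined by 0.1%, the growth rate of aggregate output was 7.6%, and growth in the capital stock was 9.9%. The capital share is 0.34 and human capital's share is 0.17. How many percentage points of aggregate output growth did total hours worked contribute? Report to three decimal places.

Labor's share = 1 − 0.34 − 0.17 = 0.49.
Contribution = share × growth = 0.49 × (-0.1) = -0.049 pp.

-0.049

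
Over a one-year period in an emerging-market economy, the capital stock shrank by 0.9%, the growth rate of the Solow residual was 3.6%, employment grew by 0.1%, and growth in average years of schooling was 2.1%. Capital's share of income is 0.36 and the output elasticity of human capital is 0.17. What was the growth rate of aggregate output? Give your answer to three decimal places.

Labor's share = 1 − 0.36 − 0.17 = 0.47.
The capital stock: 0.36 × (-0.9) = -0.324 pp.
Average years of schooling: 0.17 × 2.1 = 0.357 pp.
Employment: 0.47 × 0.1 = 0.047 pp.
Output growth = 3.6 + 0.08 = 3.68%.

3.680%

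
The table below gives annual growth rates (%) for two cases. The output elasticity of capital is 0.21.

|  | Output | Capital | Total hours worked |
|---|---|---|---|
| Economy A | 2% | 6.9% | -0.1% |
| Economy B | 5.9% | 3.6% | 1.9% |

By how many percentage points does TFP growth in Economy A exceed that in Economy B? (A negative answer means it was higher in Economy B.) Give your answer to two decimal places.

Labor's share = 1 − 0.21 = 0.79.
Economy A: TFP = 2 − 1.449 + 0.079 = 0.63%.
Economy B: TFP = 5.9 − 0.756 − 1.501 = 3.643%.
Difference = 0.63 − (3.643) = -3.013 pp.

-3.01 percentage points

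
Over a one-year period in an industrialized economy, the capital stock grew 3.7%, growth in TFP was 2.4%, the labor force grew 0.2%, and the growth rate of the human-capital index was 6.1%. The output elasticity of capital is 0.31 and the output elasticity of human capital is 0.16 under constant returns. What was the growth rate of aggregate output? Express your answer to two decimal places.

Aggregate output grew 4.63%.

Labor's share = 1 − 0.31 − 0.16 = 0.53.
The capital stock: 0.31 × 3.7 = 1.147 pp.
The human-capital index: 0.16 × 6.1 = 0.976 pp.
The labor force: 0.53 × 0.2 = 0.106 pp.
Output growth = 2.4 + 2.229 = 4.629%.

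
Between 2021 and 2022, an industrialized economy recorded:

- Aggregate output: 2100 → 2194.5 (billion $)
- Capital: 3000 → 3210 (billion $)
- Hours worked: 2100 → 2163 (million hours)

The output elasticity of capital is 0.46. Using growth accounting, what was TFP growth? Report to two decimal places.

-0.34%

Aggregate output growth = (2194.5 − 2100) / 2100 = 4.5%.
Capital growth = (3210 − 3000) / 3000 = 7%.
Hours worked growth = (2163 − 2100) / 2100 = 3%.
Labor's share = 1 − 0.46 = 0.54.
Capital: 0.46 × 7 = 3.22 pp.
Hours worked: 0.54 × 3 = 1.62 pp.
TFP growth = 4.5 − 4.84 = -0.34%.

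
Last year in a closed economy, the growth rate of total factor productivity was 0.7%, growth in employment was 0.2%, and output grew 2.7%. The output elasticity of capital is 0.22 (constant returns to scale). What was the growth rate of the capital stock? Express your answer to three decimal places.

8.382%

Labor's share = 1 − 0.22 = 0.78.
gY = gA + 0.78×0.2 + 0.22×g.
0.22×g = 2.7 − 0.7 − 0.156 = 1.844.
g = 1.844 / 0.22 = 8.38182%.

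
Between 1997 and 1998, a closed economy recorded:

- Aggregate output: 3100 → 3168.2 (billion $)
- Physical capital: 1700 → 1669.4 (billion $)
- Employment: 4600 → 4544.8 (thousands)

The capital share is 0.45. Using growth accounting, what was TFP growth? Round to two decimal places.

3.67%

Aggregate output growth = (3168.2 − 3100) / 3100 = 2.2%.
Physical capital growth = (1669.4 − 1700) / 1700 = -1.8%.
Employment growth = (4544.8 − 4600) / 4600 = -1.2%.
Labor's share = 1 − 0.45 = 0.55.
Physical capital: 0.45 × (-1.8) = -0.81 pp.
Employment: 0.55 × (-1.2) = -0.66 pp.
TFP growth = 2.2 + 1.47 = 3.67%.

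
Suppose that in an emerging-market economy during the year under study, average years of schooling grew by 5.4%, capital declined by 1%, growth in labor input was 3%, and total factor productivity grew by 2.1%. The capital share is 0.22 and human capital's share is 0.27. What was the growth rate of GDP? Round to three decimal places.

Labor's share = 1 − 0.22 − 0.27 = 0.51.
Capital: 0.22 × (-1) = -0.22 pp.
Average years of schooling: 0.27 × 5.4 = 1.458 pp.
Labor input: 0.51 × 3 = 1.53 pp.
Output growth = 2.1 + 2.768 = 4.868%.

GDP growth was 4.868%.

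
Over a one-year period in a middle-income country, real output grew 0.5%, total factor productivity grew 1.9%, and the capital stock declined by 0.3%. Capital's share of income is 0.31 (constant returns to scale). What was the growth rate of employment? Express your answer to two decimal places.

Labor's share = 1 − 0.31 = 0.69.
gY = gA + 0.31×(-0.3) + 0.69×g.
0.69×g = 0.5 − 1.9 + 0.093 = -1.307.
g = -1.307 / 0.69 = -1.8942%.

-1.89%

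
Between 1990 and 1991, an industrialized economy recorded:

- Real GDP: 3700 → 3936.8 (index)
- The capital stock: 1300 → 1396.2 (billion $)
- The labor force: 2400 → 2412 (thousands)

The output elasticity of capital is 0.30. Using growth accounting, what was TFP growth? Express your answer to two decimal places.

Real GDP growth = (3936.8 − 3700) / 3700 = 6.4%.
The capital stock growth = (1396.2 − 1300) / 1300 = 7.4%.
The labor force growth = (2412 − 2400) / 2400 = 0.5%.
Labor's share = 1 − 0.3 = 0.7.
The capital stock: 0.3 × 7.4 = 2.22 pp.
The labor force: 0.7 × 0.5 = 0.35 pp.
TFP growth = 6.4 − 2.57 = 3.83%.

TFP grew 3.83%.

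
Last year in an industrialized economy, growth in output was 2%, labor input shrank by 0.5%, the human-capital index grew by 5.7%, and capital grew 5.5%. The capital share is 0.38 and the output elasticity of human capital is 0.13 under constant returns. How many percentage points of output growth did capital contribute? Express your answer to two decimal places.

Contribution = share × growth = 0.38 × 5.5 = 2.09 pp.

2.09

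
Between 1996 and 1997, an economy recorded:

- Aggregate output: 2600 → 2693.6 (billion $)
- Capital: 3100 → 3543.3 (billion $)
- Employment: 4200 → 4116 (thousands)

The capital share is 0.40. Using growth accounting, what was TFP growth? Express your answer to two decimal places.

-0.92%

Aggregate output growth = (2693.6 − 2600) / 2600 = 3.6%.
Capital growth = (3543.3 − 3100) / 3100 = 14.3%.
Employment growth = (4116 − 4200) / 4200 = -2%.
Labor's share = 1 − 0.4 = 0.6.
Capital: 0.4 × 14.3 = 5.72 pp.
Employment: 0.6 × (-2) = -1.2 pp.
TFP growth = 3.6 − 4.52 = -0.92%.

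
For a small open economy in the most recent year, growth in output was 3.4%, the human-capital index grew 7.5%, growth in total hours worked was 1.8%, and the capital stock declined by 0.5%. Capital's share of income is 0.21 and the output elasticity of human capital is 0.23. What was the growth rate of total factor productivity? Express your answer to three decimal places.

Labor's share = 1 − 0.21 − 0.23 = 0.56.
The capital stock: 0.21 × (-0.5) = -0.105 pp.
The human-capital index: 0.23 × 7.5 = 1.725 pp.
Total hours worked: 0.56 × 1.8 = 1.008 pp.
TFP growth = 3.4 − 2.628 = 0.772%.

Total factor productivity growth was 0.772%.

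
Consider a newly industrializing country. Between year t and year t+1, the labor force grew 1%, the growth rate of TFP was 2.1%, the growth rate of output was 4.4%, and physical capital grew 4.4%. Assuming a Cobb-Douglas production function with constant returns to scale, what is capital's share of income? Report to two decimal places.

Capital's share of income is 0.38.

gY = gA + α·gK + (1−α)·gL, so gY − gA − gL = α(gK − gL).
4.4 − 2.1 − 1 = α × (4.4 − 1).
1.3 = 3.4 α, so α = 0.3824.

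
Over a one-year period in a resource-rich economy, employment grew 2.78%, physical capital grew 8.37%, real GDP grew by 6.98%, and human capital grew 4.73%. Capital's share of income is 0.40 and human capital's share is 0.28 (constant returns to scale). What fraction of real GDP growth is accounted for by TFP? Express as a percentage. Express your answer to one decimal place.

20.3%

Labor's share = 1 − 0.4 − 0.28 = 0.32.
Physical capital: 0.4 × 8.37 = 3.348 pp.
Human capital: 0.28 × 4.73 = 1.3244 pp.
Employment: 0.32 × 2.78 = 0.8896 pp.
TFP growth = 6.98 − 5.562 = 1.418%.
TFP share of growth = 1.418 / 6.98 × 100 = 20.315%.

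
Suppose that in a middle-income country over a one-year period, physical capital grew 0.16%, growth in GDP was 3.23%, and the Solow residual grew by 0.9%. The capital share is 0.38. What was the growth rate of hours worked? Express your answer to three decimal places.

Labor's share = 1 − 0.38 = 0.62.
gY = gA + 0.38×0.16 + 0.62×g.
0.62×g = 3.23 − 0.9 − 0.0608 = 2.2692.
g = 2.2692 / 0.62 = 3.66%.

3.660%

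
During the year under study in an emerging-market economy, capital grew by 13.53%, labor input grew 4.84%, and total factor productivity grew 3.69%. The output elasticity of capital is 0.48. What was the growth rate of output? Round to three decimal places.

Labor's share = 1 − 0.48 = 0.52.
Capital: 0.48 × 13.53 = 6.4944 pp.
Labor input: 0.52 × 4.84 = 2.5168 pp.
Output growth = 3.69 + 9.0112 = 12.7012%.

12.701%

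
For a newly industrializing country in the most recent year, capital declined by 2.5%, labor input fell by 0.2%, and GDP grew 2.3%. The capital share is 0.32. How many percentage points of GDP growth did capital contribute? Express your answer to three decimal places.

Contribution = share × growth = 0.32 × (-2.5) = -0.8 pp.

-0.800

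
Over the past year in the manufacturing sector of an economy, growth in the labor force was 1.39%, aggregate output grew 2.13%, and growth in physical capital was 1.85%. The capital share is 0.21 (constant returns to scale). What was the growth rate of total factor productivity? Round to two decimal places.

Total factor productivity grew 0.64%.

Labor's share = 1 − 0.21 = 0.79.
Physical capital: 0.21 × 1.85 = 0.3885 pp.
The labor force: 0.79 × 1.39 = 1.0981 pp.
TFP growth = 2.13 − 1.4866 = 0.6434%.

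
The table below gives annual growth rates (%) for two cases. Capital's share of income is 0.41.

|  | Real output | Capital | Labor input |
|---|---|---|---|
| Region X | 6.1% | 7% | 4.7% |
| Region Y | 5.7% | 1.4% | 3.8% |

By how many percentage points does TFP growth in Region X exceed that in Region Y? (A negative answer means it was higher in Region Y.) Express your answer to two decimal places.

Labor's share = 1 − 0.41 = 0.59.
Region X: TFP = 6.1 − 2.87 − 2.773 = 0.457%.
Region Y: TFP = 5.7 − 0.574 − 2.242 = 2.884%.
Difference = 0.457 − (2.884) = -2.427 pp.

-2.43 percentage points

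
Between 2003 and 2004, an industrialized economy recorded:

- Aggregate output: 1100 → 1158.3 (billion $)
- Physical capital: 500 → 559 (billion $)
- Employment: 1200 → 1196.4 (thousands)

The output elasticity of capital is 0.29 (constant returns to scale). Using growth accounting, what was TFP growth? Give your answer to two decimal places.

Aggregate output growth = (1158.3 − 1100) / 1100 = 5.3%.
Physical capital growth = (559 − 500) / 500 = 11.8%.
Employment growth = (1196.4 − 1200) / 1200 = -0.3%.
Labor's share = 1 − 0.29 = 0.71.
Physical capital: 0.29 × 11.8 = 3.422 pp.
Employment: 0.71 × (-0.3) = -0.213 pp.
TFP growth = 5.3 − 3.209 = 2.091%.

2.09%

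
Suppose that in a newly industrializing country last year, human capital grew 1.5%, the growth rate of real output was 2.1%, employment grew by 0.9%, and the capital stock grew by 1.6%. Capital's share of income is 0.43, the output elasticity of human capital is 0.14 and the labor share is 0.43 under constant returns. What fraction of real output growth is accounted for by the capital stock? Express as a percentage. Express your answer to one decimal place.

The capital stock contributed 0.43 × 1.6 = 0.688 pp.
Share of growth = 0.688 / 2.1 × 100 = 32.762%.

32.8%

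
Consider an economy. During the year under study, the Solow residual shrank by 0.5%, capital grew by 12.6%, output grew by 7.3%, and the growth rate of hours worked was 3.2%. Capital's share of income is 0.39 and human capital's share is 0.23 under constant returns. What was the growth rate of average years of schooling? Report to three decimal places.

Labor's share = 1 − 0.39 − 0.23 = 0.38.
gY = gA + 0.39×12.6 + 0.38×3.2 + 0.23×g.
0.23×g = 7.3 + 0.5 − 6.13 = 1.67.
g = 1.67 / 0.23 = 7.26087%.

7.261%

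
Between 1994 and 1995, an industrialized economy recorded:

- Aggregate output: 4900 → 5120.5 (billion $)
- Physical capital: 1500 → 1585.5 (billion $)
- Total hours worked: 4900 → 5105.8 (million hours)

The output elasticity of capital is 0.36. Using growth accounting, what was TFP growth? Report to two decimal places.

Aggregate output growth = (5120.5 − 4900) / 4900 = 4.5%.
Physical capital growth = (1585.5 − 1500) / 1500 = 5.7%.
Total hours worked growth = (5105.8 − 4900) / 4900 = 4.2%.
Labor's share = 1 − 0.36 = 0.64.
Physical capital: 0.36 × 5.7 = 2.052 pp.
Total hours worked: 0.64 × 4.2 = 2.688 pp.
TFP growth = 4.5 − 4.74 = -0.24%.

-0.24%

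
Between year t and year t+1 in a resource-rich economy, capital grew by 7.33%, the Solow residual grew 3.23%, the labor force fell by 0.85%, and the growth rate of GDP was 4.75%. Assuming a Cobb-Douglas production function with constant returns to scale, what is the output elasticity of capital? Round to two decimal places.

α = 0.29

gY = gA + α·gK + (1−α)·gL, so gY − gA − gL = α(gK − gL).
4.75 − 3.23 + 0.85 = α × (7.33 − (-0.85)).
2.37 = 8.18 α, so α = 0.2897.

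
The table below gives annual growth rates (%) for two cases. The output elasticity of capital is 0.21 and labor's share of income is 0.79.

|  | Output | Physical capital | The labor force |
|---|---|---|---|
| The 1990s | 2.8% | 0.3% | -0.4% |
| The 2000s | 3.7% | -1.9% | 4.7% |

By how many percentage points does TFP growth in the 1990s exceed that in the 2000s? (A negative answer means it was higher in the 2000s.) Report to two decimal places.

2.67 percentage points

Labor's share = 1 − 0.21 = 0.79.
The 1990s: TFP = 2.8 − 0.063 + 0.316 = 3.053%.
The 2000s: TFP = 3.7 + 0.399 − 3.713 = 0.386%.
Difference = 3.053 − (0.386) = 2.667 pp.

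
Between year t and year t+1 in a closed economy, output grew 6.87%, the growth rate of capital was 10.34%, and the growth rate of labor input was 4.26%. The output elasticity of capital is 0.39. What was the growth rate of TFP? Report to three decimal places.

Labor's share = 1 − 0.39 = 0.61.
Capital: 0.39 × 10.34 = 4.0326 pp.
Labor input: 0.61 × 4.26 = 2.5986 pp.
TFP growth = 6.87 − 6.6312 = 0.2388%.

TFP growth was 0.239%.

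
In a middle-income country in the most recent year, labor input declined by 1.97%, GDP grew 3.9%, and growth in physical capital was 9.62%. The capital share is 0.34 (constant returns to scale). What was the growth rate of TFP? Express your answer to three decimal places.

1.929%

Labor's share = 1 − 0.34 = 0.66.
Physical capital: 0.34 × 9.62 = 3.2708 pp.
Labor input: 0.66 × (-1.97) = -1.3002 pp.
TFP growth = 3.9 − 1.9706 = 1.9294%.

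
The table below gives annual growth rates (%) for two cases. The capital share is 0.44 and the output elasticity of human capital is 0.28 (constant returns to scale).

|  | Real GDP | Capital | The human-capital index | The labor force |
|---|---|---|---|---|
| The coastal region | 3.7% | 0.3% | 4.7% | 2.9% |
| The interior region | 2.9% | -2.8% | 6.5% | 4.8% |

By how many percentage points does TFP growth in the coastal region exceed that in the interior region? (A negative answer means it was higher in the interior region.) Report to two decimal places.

0.47 percentage points

Labor's share = 1 − 0.44 − 0.28 = 0.28.
The coastal region: TFP = 3.7 − 0.132 − 1.316 − 0.812 = 1.44%.
The interior region: TFP = 2.9 + 1.232 − 1.82 − 1.344 = 0.968%.
Difference = 1.44 − (0.968) = 0.472 pp.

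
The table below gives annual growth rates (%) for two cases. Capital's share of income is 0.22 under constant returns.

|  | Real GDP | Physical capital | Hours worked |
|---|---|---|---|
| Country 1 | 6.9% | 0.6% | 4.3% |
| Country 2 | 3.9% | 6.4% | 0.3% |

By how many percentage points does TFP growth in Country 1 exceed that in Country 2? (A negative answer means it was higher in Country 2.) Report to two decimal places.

Labor's share = 1 − 0.22 = 0.78.
Country 1: TFP = 6.9 − 0.132 − 3.354 = 3.414%.
Country 2: TFP = 3.9 − 1.408 − 0.234 = 2.258%.
Difference = 3.414 − (2.258) = 1.156 pp.

1.16 percentage points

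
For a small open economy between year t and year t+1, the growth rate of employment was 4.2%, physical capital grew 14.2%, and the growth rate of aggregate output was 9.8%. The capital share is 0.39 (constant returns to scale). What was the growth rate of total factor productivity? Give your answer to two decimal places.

1.70%

Labor's share = 1 − 0.39 = 0.61.
Physical capital: 0.39 × 14.2 = 5.538 pp.
Employment: 0.61 × 4.2 = 2.562 pp.
TFP growth = 9.8 − 8.1 = 1.7%.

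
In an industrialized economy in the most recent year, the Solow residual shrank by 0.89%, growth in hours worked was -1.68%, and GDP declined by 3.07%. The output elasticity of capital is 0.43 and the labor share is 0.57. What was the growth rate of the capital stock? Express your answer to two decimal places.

Labor's share = 1 − 0.43 = 0.57.
gY = gA + 0.57×(-1.68) + 0.43×g.
0.43×g = -3.07 + 0.89 + 0.9576 = -1.2224.
g = -1.2224 / 0.43 = -2.8428%.

-2.84%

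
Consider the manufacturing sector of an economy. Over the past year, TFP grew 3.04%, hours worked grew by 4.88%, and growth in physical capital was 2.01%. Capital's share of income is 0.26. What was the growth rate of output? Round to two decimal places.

Labor's share = 1 − 0.26 = 0.74.
Physical capital: 0.26 × 2.01 = 0.5226 pp.
Hours worked: 0.74 × 4.88 = 3.6112 pp.
Output growth = 3.04 + 4.1338 = 7.1738%.

Output grew 7.17%.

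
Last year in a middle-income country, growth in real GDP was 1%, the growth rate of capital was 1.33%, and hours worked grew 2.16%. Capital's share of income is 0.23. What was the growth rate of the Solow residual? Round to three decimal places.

Labor's share = 1 − 0.23 = 0.77.
Capital: 0.23 × 1.33 = 0.3059 pp.
Hours worked: 0.77 × 2.16 = 1.6632 pp.
TFP growth = 1 − 1.9691 = -0.9691%.

-0.969%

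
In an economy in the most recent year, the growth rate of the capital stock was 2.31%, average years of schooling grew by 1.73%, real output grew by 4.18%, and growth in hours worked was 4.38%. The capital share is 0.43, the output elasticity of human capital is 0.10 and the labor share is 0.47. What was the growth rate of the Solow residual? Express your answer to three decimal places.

0.955%

Labor's share = 1 − 0.43 − 0.1 = 0.47.
The capital stock: 0.43 × 2.31 = 0.9933 pp.
Average years of schooling: 0.1 × 1.73 = 0.173 pp.
Hours worked: 0.47 × 4.38 = 2.0586 pp.
TFP growth = 4.18 − 3.2249 = 0.9551%.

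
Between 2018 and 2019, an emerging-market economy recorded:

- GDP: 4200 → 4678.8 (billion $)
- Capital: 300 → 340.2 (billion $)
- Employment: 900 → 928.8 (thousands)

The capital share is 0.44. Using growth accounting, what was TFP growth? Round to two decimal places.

GDP growth = (4678.8 − 4200) / 4200 = 11.4%.
Capital growth = (340.2 − 300) / 300 = 13.4%.
Employment growth = (928.8 − 900) / 900 = 3.2%.
Labor's share = 1 − 0.44 = 0.56.
Capital: 0.44 × 13.4 = 5.896 pp.
Employment: 0.56 × 3.2 = 1.792 pp.
TFP growth = 11.4 − 7.688 = 3.712%.

TFP grew 3.71%.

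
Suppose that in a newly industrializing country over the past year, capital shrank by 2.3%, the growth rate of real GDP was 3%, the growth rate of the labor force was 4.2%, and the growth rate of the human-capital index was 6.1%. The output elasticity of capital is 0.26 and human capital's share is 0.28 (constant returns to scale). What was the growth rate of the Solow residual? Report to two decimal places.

Labor's share = 1 − 0.26 − 0.28 = 0.46.
Capital: 0.26 × (-2.3) = -0.598 pp.
The human-capital index: 0.28 × 6.1 = 1.708 pp.
The labor force: 0.46 × 4.2 = 1.932 pp.
TFP growth = 3 − 3.042 = -0.042%.

-0.04%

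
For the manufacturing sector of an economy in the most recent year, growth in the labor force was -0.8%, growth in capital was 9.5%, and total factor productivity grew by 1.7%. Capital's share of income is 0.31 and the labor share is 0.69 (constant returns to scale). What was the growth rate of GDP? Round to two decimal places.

Labor's share = 1 − 0.31 = 0.69.
Capital: 0.31 × 9.5 = 2.945 pp.
The labor force: 0.69 × (-0.8) = -0.552 pp.
Output growth = 1.7 + 2.393 = 4.093%.

4.09%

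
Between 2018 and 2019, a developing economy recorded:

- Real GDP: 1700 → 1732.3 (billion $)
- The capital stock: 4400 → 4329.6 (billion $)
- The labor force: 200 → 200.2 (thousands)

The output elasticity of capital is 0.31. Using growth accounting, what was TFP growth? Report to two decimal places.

TFP grew 2.33%.

Real GDP growth = (1732.3 − 1700) / 1700 = 1.9%.
The capital stock growth = (4329.6 − 4400) / 4400 = -1.6%.
The labor force growth = (200.2 − 200) / 200 = 0.1%.
Labor's share = 1 − 0.31 = 0.69.
The capital stock: 0.31 × (-1.6) = -0.496 pp.
The labor force: 0.69 × 0.1 = 0.069 pp.
TFP growth = 1.9 + 0.427 = 2.327%.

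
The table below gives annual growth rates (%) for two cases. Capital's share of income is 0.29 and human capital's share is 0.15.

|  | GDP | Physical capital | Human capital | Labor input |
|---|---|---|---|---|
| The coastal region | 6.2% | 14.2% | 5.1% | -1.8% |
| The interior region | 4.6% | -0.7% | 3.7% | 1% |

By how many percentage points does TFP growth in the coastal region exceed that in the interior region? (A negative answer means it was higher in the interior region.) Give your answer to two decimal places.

-1.36 percentage points

Labor's share = 1 − 0.29 − 0.15 = 0.56.
The coastal region: TFP = 6.2 − 4.118 − 0.765 + 1.008 = 2.325%.
The interior region: TFP = 4.6 + 0.203 − 0.555 − 0.56 = 3.688%.
Difference = 2.325 − (3.688) = -1.363 pp.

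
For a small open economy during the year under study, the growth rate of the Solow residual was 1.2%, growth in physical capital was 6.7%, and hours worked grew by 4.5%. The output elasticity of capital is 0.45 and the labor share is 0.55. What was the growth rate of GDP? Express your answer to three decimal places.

6.690%

Labor's share = 1 − 0.45 = 0.55.
Physical capital: 0.45 × 6.7 = 3.015 pp.
Hours worked: 0.55 × 4.5 = 2.475 pp.
Output growth = 1.2 + 5.49 = 6.69%.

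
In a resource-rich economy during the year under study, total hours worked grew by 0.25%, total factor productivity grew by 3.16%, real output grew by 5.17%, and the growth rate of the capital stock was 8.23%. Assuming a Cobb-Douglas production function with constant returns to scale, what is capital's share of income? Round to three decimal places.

gY = gA + α·gK + (1−α)·gL, so gY − gA − gL = α(gK − gL).
5.17 − 3.16 − 0.25 = α × (8.23 − 0.25).
1.76 = 7.98 α, so α = 0.22055.

Capital's share of income is 0.221.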